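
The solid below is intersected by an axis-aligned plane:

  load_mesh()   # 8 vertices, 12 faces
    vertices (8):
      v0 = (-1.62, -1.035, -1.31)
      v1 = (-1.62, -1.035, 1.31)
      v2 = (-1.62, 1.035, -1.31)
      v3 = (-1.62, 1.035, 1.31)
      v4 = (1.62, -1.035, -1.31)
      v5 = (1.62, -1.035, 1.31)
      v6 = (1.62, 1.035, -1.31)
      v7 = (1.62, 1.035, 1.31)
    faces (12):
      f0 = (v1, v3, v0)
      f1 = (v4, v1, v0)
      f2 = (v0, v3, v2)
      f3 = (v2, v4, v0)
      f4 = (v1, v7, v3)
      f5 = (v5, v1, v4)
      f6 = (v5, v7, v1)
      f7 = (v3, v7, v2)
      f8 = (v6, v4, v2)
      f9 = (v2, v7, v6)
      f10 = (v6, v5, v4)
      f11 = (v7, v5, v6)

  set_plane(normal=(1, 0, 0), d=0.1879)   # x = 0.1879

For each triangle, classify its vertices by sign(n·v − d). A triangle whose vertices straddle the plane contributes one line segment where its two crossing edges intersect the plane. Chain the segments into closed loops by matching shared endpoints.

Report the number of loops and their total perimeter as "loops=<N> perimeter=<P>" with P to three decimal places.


Straddling triangles (8 of 12):
  (v4,v1,v0) [+--] → (0.1879, -1.035, -0.151944)–(0.1879, -1.035, -1.31)  len=1.1581
  (v2,v4,v0) [-+-] → (0.1879, -0.120047, -1.31)–(0.1879, -1.035, -1.31)  len=0.9150
  (v1,v7,v3) [-+-] → (0.1879, 0.120047, 1.31)–(0.1879, 1.035, 1.31)  len=0.9150
  (v5,v1,v4) [+-+] → (0.1879, -1.035, 1.31)–(0.1879, -1.035, -0.151944)  len=1.4619
  (v5,v7,v1) [++-] → (0.1879, 0.120047, 1.31)–(0.1879, -1.035, 1.31)  len=1.1550
  (v3,v7,v2) [-+-] → (0.1879, 1.035, 1.31)–(0.1879, 1.035, 0.151944)  len=1.1581
  (v6,v4,v2) [++-] → (0.1879, -0.120047, -1.31)–(0.1879, 1.035, -1.31)  len=1.1550
  (v2,v7,v6) [-++] → (0.1879, 1.035, 0.151944)–(0.1879, 1.035, -1.31)  len=1.4619

Chained into 1 loop(s):
  loop 1: 8 segments, perimeter = 9.3800
Total perimeter = 9.380

loops=1 perimeter=9.380


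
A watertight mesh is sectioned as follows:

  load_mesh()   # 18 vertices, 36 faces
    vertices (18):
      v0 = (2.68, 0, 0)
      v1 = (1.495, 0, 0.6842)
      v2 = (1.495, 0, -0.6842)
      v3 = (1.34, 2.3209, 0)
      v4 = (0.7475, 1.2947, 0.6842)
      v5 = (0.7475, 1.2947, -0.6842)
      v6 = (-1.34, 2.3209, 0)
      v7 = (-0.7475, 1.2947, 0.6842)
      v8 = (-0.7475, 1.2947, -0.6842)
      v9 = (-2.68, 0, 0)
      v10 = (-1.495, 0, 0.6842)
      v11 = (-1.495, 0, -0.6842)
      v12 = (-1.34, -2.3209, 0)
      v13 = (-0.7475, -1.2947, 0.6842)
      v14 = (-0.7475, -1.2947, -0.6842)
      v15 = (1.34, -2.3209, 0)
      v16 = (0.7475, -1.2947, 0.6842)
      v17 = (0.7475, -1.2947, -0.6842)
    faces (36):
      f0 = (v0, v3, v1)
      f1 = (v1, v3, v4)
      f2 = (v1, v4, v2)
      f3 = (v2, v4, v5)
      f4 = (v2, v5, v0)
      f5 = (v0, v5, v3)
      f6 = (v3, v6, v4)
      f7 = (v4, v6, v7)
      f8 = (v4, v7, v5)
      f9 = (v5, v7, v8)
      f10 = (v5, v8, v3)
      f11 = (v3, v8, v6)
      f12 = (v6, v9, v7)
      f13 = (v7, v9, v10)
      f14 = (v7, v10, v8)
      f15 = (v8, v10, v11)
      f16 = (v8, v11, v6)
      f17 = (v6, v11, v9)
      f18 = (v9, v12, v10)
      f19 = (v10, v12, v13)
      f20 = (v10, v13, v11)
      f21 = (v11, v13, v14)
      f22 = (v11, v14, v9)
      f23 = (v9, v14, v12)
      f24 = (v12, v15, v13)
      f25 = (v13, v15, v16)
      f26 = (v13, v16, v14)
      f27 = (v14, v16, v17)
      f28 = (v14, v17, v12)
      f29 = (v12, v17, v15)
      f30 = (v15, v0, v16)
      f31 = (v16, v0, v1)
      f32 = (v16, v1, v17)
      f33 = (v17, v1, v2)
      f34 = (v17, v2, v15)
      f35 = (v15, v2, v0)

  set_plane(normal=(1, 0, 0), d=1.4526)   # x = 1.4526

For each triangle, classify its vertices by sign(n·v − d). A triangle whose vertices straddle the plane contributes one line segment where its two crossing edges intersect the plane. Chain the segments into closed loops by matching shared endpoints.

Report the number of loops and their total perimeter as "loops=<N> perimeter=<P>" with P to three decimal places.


Straddling triangles (12 of 36):
  (v0,v3,v1) [+-+] → (1.4526, 2.12588, 0)–(1.4526, 0.634878, 0.497038)  len=1.5717
  (v1,v3,v4) [+--] → (1.4526, 0.634878, 0.497038)–(1.4526, 0.0734385, 0.6842)  len=0.5918
  (v1,v4,v2) [+-+] → (1.4526, 0.0734385, 0.6842)–(1.4526, 0.0734385, -0.606581)  len=1.2908
  (v2,v4,v5) [+--] → (1.4526, 0.0734385, -0.606581)–(1.4526, 0.0734385, -0.6842)  len=0.0776
  (v2,v5,v0) [+-+] → (1.4526, 0.0734385, -0.6842)–(1.4526, 0.82231, -0.43456)  len=0.7894
  (v0,v5,v3) [+--] → (1.4526, 0.82231, -0.43456)–(1.4526, 2.12588, 0)  len=1.3741
  (v15,v0,v16) [-+-] → (1.4526, -2.12588, 0)–(1.4526, -0.82231, 0.43456)  len=1.3741
  (v16,v0,v1) [-++] → (1.4526, -0.82231, 0.43456)–(1.4526, -0.0734385, 0.6842)  len=0.7894
  (v16,v1,v17) [-+-] → (1.4526, -0.0734385, 0.6842)–(1.4526, -0.0734385, 0.606581)  len=0.0776
  (v17,v1,v2) [-++] → (1.4526, -0.0734385, 0.606581)–(1.4526, -0.0734385, -0.6842)  len=1.2908
  (v17,v2,v15) [-+-] → (1.4526, -0.0734385, -0.6842)–(1.4526, -0.634878, -0.497038)  len=0.5918
  (v15,v2,v0) [-++] → (1.4526, -0.634878, -0.497038)–(1.4526, -2.12588, 0)  len=1.5717

Chained into 2 loop(s):
  loop 1: 6 segments, perimeter = 5.6954
  loop 2: 6 segments, perimeter = 5.6954
Total perimeter = 11.391

loops=2 perimeter=11.391


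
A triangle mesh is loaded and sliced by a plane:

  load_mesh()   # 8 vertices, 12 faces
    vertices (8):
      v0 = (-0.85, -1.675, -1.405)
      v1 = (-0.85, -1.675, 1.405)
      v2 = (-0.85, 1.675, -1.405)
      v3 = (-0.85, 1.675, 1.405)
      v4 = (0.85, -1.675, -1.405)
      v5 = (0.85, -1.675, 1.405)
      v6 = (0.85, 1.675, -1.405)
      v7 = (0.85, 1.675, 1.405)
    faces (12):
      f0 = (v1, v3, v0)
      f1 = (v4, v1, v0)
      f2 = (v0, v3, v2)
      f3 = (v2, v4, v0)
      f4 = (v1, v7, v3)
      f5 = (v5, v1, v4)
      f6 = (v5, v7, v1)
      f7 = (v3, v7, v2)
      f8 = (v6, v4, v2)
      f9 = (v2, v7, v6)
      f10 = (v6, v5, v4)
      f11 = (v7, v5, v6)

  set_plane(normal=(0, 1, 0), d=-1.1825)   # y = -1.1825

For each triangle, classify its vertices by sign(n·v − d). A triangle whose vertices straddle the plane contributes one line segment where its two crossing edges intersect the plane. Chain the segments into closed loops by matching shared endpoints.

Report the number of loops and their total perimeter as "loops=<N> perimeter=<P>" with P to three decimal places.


loops=1 perimeter=9.020

Straddling triangles (8 of 12):
  (v1,v3,v0) [-+-] → (-0.85, -1.1825, 1.405)–(-0.85, -1.1825, -0.991888)  len=2.3969
  (v0,v3,v2) [-++] → (-0.85, -1.1825, -0.991888)–(-0.85, -1.1825, -1.405)  len=0.4131
  (v2,v4,v0) [+--] → (0.600075, -1.1825, -1.405)–(-0.85, -1.1825, -1.405)  len=1.4501
  (v1,v7,v3) [-++] → (-0.600075, -1.1825, 1.405)–(-0.85, -1.1825, 1.405)  len=0.2499
  (v5,v7,v1) [-+-] → (0.85, -1.1825, 1.405)–(-0.600075, -1.1825, 1.405)  len=1.4501
  (v6,v4,v2) [+-+] → (0.85, -1.1825, -1.405)–(0.600075, -1.1825, -1.405)  len=0.2499
  (v6,v5,v4) [+--] → (0.85, -1.1825, 0.991888)–(0.85, -1.1825, -1.405)  len=2.3969
  (v7,v5,v6) [+-+] → (0.85, -1.1825, 1.405)–(0.85, -1.1825, 0.991888)  len=0.4131

Chained into 1 loop(s):
  loop 1: 8 segments, perimeter = 9.0200
Total perimeter = 9.020


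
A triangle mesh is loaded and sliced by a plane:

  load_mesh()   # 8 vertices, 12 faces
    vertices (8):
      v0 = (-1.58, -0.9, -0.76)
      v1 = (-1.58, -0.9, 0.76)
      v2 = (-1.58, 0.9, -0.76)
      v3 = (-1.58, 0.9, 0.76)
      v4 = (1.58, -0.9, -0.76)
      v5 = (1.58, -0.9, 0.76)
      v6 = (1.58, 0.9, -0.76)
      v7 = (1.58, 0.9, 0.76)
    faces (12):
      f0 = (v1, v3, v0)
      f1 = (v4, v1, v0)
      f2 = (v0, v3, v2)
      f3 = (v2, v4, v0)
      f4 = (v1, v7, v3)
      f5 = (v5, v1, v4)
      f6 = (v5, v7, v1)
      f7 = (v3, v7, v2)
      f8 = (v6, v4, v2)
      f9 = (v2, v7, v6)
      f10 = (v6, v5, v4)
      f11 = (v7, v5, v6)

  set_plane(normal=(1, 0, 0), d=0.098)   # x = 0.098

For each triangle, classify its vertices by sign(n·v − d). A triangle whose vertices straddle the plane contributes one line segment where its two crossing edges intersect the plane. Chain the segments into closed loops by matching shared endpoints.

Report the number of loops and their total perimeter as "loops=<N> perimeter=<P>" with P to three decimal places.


loops=1 perimeter=6.640

Straddling triangles (8 of 12):
  (v4,v1,v0) [+--] → (0.098, -0.9, -0.0471392)–(0.098, -0.9, -0.76)  len=0.7129
  (v2,v4,v0) [-+-] → (0.098, -0.0558228, -0.76)–(0.098, -0.9, -0.76)  len=0.8442
  (v1,v7,v3) [-+-] → (0.098, 0.0558228, 0.76)–(0.098, 0.9, 0.76)  len=0.8442
  (v5,v1,v4) [+-+] → (0.098, -0.9, 0.76)–(0.098, -0.9, -0.0471392)  len=0.8071
  (v5,v7,v1) [++-] → (0.098, 0.0558228, 0.76)–(0.098, -0.9, 0.76)  len=0.9558
  (v3,v7,v2) [-+-] → (0.098, 0.9, 0.76)–(0.098, 0.9, 0.0471392)  len=0.7129
  (v6,v4,v2) [++-] → (0.098, -0.0558228, -0.76)–(0.098, 0.9, -0.76)  len=0.9558
  (v2,v7,v6) [-++] → (0.098, 0.9, 0.0471392)–(0.098, 0.9, -0.76)  len=0.8071

Chained into 1 loop(s):
  loop 1: 8 segments, perimeter = 6.6400
Total perimeter = 6.640


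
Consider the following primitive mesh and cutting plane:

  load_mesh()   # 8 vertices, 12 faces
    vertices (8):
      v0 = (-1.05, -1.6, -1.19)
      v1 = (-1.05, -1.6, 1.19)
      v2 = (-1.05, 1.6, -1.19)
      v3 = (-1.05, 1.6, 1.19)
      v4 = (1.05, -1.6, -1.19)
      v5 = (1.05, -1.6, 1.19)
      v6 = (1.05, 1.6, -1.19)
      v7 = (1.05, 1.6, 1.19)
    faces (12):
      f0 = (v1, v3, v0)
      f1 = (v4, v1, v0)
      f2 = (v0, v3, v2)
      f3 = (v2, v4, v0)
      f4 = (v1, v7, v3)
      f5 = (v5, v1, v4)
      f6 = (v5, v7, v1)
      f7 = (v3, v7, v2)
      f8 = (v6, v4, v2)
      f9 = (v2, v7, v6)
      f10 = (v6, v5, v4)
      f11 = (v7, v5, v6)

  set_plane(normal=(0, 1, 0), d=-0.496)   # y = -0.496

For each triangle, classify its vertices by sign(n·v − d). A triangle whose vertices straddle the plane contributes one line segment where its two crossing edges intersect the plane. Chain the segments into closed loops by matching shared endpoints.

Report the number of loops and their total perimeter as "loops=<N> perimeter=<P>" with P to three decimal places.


Straddling triangles (8 of 12):
  (v1,v3,v0) [-+-] → (-1.05, -0.496, 1.19)–(-1.05, -0.496, -0.3689)  len=1.5589
  (v0,v3,v2) [-++] → (-1.05, -0.496, -0.3689)–(-1.05, -0.496, -1.19)  len=0.8211
  (v2,v4,v0) [+--] → (0.3255, -0.496, -1.19)–(-1.05, -0.496, -1.19)  len=1.3755
  (v1,v7,v3) [-++] → (-0.3255, -0.496, 1.19)–(-1.05, -0.496, 1.19)  len=0.7245
  (v5,v7,v1) [-+-] → (1.05, -0.496, 1.19)–(-0.3255, -0.496, 1.19)  len=1.3755
  (v6,v4,v2) [+-+] → (1.05, -0.496, -1.19)–(0.3255, -0.496, -1.19)  len=0.7245
  (v6,v5,v4) [+--] → (1.05, -0.496, 0.3689)–(1.05, -0.496, -1.19)  len=1.5589
  (v7,v5,v6) [+-+] → (1.05, -0.496, 1.19)–(1.05, -0.496, 0.3689)  len=0.8211

Chained into 1 loop(s):
  loop 1: 8 segments, perimeter = 8.9600
Total perimeter = 8.960

loops=1 perimeter=8.960


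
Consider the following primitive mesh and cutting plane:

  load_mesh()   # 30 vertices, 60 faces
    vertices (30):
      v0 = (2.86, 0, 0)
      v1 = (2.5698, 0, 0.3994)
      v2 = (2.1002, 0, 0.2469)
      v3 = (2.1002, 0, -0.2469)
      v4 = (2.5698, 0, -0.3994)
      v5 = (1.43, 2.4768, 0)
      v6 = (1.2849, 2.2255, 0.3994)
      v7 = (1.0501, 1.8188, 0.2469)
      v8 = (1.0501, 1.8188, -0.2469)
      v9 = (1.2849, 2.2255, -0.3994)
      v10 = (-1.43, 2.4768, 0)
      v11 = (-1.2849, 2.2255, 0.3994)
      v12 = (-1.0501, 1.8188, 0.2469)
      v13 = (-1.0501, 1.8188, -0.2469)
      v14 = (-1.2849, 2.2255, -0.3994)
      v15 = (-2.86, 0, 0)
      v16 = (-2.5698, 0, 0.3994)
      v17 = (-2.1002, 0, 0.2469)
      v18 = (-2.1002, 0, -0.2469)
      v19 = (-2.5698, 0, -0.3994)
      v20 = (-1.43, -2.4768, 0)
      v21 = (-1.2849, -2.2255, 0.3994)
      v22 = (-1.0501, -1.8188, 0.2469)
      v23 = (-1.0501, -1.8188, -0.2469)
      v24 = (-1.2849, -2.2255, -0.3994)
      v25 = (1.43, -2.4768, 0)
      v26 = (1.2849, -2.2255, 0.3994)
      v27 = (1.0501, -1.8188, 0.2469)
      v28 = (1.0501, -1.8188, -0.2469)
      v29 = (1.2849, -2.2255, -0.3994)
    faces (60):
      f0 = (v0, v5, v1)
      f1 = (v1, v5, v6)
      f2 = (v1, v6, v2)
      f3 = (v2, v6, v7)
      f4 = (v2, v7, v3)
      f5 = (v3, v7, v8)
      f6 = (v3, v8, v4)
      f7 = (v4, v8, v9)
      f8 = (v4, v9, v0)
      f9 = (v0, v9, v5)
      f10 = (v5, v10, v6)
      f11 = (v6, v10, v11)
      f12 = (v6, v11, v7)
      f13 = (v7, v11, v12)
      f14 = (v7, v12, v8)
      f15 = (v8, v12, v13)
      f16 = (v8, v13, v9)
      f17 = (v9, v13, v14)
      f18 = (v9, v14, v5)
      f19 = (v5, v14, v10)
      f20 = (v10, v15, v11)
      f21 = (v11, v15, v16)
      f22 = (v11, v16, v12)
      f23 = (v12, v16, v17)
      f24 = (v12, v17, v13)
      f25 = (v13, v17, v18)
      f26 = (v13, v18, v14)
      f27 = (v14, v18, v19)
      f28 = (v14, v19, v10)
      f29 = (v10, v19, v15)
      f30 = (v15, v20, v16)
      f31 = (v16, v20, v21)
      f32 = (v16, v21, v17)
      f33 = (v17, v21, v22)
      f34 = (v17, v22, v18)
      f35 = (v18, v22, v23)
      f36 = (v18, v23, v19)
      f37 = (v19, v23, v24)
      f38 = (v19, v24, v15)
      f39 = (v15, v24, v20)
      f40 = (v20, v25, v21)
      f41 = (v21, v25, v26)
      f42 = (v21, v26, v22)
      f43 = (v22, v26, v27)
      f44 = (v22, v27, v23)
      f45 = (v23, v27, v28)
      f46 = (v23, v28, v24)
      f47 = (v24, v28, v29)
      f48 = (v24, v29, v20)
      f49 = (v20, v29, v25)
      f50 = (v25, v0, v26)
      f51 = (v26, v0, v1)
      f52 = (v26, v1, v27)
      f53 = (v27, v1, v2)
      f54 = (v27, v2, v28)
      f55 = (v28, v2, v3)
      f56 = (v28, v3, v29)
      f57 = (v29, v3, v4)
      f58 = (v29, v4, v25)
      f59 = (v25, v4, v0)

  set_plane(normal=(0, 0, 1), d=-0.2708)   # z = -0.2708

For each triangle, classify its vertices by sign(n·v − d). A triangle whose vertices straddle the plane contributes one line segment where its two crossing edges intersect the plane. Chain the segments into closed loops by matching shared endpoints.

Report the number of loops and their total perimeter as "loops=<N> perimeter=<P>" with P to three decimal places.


loops=2 perimeter=29.022

Straddling triangles (24 of 60):
  (v3,v8,v4) [++-] → (1.28827, 1.53376, -0.2708)–(2.1738, 0, -0.2708)  len=1.7710
  (v4,v8,v9) [-+-] → (1.28827, 1.53376, -0.2708)–(1.0869, 1.88254, -0.2708)  len=0.4027
  (v4,v9,v0) [--+] → (1.79206, 1.50893, -0.2708)–(2.66324, 0, -0.2708)  len=1.7424
  (v0,v9,v5) [+-+] → (1.79206, 1.50893, -0.2708)–(1.33162, 2.30641, -0.2708)  len=0.9209
  (v8,v13,v9) [++-] → (-0.684156, 1.88254, -0.2708)–(1.0869, 1.88254, -0.2708)  len=1.7711
  (v9,v13,v14) [-+-] → (-0.684156, 1.88254, -0.2708)–(-1.0869, 1.88254, -0.2708)  len=0.4027
  (v9,v14,v5) [--+] → (-0.410748, 2.30641, -0.2708)–(1.33162, 2.30641, -0.2708)  len=1.7424
  (v5,v14,v10) [+-+] → (-0.410748, 2.30641, -0.2708)–(-1.33162, 2.30641, -0.2708)  len=0.9209
  (v13,v18,v14) [++-] → (-1.97243, 0.348783, -0.2708)–(-1.0869, 1.88254, -0.2708)  len=1.7710
  (v14,v18,v19) [-+-] → (-1.97243, 0.348783, -0.2708)–(-2.1738, 0, -0.2708)  len=0.4027
  (v14,v19,v10) [--+] → (-2.2028, 0.797487, -0.2708)–(-1.33162, 2.30641, -0.2708)  len=1.7424
  (v10,v19,v15) [+-+] → (-2.2028, 0.797487, -0.2708)–(-2.66324, 0, -0.2708)  len=0.9209
  (v18,v23,v19) [++-] → (-1.28827, -1.53376, -0.2708)–(-2.1738, 0, -0.2708)  len=1.7710
  (v19,v23,v24) [-+-] → (-1.28827, -1.53376, -0.2708)–(-1.0869, -1.88254, -0.2708)  len=0.4027
  (v19,v24,v15) [--+] → (-1.79206, -1.50893, -0.2708)–(-2.66324, 0, -0.2708)  len=1.7424
  (v15,v24,v20) [+-+] → (-1.79206, -1.50893, -0.2708)–(-1.33162, -2.30641, -0.2708)  len=0.9209
  (v23,v28,v24) [++-] → (0.684156, -1.88254, -0.2708)–(-1.0869, -1.88254, -0.2708)  len=1.7711
  (v24,v28,v29) [-+-] → (0.684156, -1.88254, -0.2708)–(1.0869, -1.88254, -0.2708)  len=0.4027
  (v24,v29,v20) [--+] → (0.410748, -2.30641, -0.2708)–(-1.33162, -2.30641, -0.2708)  len=1.7424
  (v20,v29,v25) [+-+] → (0.410748, -2.30641, -0.2708)–(1.33162, -2.30641, -0.2708)  len=0.9209
  (v28,v3,v29) [++-] → (1.97243, -0.348783, -0.2708)–(1.0869, -1.88254, -0.2708)  len=1.7710
  (v29,v3,v4) [-+-] → (1.97243, -0.348783, -0.2708)–(2.1738, 0, -0.2708)  len=0.4027
  (v29,v4,v25) [--+] → (2.2028, -0.797487, -0.2708)–(1.33162, -2.30641, -0.2708)  len=1.7424
  (v25,v4,v0) [+-+] → (2.2028, -0.797487, -0.2708)–(2.66324, 0, -0.2708)  len=0.9209

Chained into 2 loop(s):
  loop 1: 12 segments, perimeter = 13.0427
  loop 2: 12 segments, perimeter = 15.9794
Total perimeter = 29.022


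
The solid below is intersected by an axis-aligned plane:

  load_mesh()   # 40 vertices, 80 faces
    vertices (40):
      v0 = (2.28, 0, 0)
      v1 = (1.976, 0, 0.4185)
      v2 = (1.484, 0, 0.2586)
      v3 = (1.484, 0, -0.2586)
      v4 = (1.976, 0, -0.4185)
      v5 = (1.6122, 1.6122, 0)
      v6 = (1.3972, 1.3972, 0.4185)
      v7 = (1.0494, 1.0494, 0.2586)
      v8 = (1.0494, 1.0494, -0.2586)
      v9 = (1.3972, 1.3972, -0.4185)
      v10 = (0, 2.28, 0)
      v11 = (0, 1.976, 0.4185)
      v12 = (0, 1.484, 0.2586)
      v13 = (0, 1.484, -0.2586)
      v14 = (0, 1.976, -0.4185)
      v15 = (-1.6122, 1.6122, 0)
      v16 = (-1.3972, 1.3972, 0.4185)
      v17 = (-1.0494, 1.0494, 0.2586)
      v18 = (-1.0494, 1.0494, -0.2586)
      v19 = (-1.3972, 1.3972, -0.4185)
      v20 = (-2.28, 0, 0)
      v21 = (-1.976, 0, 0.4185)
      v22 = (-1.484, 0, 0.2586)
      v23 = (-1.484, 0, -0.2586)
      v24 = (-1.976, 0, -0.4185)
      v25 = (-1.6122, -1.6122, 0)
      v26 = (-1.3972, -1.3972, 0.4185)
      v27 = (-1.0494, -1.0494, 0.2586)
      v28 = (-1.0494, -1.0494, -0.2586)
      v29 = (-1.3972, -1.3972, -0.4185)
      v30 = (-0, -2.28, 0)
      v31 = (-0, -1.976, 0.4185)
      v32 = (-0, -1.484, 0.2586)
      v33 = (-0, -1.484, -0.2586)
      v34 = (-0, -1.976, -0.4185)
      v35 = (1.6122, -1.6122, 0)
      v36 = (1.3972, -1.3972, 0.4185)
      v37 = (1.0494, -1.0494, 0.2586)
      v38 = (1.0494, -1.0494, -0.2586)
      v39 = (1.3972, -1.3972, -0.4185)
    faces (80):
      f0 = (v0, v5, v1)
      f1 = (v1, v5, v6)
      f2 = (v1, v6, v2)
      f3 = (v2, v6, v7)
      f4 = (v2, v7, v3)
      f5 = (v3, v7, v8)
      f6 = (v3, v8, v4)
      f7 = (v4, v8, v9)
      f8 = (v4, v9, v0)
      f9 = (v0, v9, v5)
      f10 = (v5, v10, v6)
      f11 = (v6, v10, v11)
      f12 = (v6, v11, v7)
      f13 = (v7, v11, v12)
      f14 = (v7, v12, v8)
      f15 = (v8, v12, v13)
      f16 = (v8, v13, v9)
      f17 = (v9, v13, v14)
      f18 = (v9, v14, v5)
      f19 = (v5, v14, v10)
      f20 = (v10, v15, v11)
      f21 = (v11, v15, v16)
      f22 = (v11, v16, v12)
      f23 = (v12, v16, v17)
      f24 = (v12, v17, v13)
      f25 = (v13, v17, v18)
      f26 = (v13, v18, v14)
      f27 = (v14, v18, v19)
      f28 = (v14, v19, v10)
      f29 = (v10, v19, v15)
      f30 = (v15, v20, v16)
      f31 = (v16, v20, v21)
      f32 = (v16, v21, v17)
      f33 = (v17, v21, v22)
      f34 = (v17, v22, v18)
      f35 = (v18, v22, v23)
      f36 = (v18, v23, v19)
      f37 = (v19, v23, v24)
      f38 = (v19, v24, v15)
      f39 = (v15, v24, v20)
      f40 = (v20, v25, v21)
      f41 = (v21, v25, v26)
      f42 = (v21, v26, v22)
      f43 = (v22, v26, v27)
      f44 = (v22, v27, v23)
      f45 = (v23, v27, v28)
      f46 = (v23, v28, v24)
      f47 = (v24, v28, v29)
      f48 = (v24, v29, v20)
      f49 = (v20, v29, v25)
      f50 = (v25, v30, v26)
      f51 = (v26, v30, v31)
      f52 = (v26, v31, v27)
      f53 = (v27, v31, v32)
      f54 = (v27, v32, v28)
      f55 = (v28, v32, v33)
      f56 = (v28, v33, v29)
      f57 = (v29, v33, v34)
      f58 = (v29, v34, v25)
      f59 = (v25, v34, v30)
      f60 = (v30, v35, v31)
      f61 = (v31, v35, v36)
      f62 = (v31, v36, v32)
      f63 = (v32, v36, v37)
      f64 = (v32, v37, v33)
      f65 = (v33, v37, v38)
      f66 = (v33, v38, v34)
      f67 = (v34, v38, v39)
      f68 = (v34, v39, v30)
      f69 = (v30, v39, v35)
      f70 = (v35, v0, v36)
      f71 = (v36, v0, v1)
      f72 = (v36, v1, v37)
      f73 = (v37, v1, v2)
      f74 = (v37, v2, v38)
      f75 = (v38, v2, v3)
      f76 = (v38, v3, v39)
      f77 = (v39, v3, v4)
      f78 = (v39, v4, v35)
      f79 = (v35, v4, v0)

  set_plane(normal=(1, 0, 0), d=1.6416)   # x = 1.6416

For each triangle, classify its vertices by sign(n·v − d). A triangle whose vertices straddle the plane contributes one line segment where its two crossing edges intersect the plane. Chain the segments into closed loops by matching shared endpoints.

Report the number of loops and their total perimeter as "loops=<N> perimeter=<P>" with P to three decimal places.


Straddling triangles (14 of 80):
  (v0,v5,v1) [+-+] → (1.6416, 1.54122, 0)–(1.6416, 1.48191, 0.0338205)  len=0.0683
  (v1,v5,v6) [+--] → (1.6416, 1.48191, 0.0338205)–(1.6416, 0.807228, 0.4185)  len=0.7766
  (v1,v6,v2) [+--] → (1.6416, 0.807228, 0.4185)–(1.6416, 0, 0.30982)  len=0.8145
  (v3,v8,v4) [--+] → (1.6416, 0.378717, -0.360794)–(1.6416, 0, -0.30982)  len=0.3821
  (v4,v8,v9) [+--] → (1.6416, 0.378717, -0.360794)–(1.6416, 0.807228, -0.4185)  len=0.4324
  (v4,v9,v0) [+-+] → (1.6416, 0.807228, -0.4185)–(1.6416, 1.01039, -0.30264)  len=0.2339
  (v0,v9,v5) [+--] → (1.6416, 1.01039, -0.30264)–(1.6416, 1.54122, 0)  len=0.6110
  (v35,v0,v36) [-+-] → (1.6416, -1.54122, 0)–(1.6416, -1.01039, 0.30264)  len=0.6110
  (v36,v0,v1) [-++] → (1.6416, -1.01039, 0.30264)–(1.6416, -0.807228, 0.4185)  len=0.2339
  (v36,v1,v37) [-+-] → (1.6416, -0.807228, 0.4185)–(1.6416, -0.378717, 0.360794)  len=0.4324
  (v37,v1,v2) [-+-] → (1.6416, -0.378717, 0.360794)–(1.6416, 0, 0.30982)  len=0.3821
  (v39,v3,v4) [--+] → (1.6416, 0, -0.30982)–(1.6416, -0.807228, -0.4185)  len=0.8145
  (v39,v4,v35) [-+-] → (1.6416, -0.807228, -0.4185)–(1.6416, -1.48191, -0.0338205)  len=0.7766
  (v35,v4,v0) [-++] → (1.6416, -1.48191, -0.0338205)–(1.6416, -1.54122, 0)  len=0.0683

Chained into 1 loop(s):
  loop 1: 14 segments, perimeter = 6.6377
Total perimeter = 6.638

loops=1 perimeter=6.638


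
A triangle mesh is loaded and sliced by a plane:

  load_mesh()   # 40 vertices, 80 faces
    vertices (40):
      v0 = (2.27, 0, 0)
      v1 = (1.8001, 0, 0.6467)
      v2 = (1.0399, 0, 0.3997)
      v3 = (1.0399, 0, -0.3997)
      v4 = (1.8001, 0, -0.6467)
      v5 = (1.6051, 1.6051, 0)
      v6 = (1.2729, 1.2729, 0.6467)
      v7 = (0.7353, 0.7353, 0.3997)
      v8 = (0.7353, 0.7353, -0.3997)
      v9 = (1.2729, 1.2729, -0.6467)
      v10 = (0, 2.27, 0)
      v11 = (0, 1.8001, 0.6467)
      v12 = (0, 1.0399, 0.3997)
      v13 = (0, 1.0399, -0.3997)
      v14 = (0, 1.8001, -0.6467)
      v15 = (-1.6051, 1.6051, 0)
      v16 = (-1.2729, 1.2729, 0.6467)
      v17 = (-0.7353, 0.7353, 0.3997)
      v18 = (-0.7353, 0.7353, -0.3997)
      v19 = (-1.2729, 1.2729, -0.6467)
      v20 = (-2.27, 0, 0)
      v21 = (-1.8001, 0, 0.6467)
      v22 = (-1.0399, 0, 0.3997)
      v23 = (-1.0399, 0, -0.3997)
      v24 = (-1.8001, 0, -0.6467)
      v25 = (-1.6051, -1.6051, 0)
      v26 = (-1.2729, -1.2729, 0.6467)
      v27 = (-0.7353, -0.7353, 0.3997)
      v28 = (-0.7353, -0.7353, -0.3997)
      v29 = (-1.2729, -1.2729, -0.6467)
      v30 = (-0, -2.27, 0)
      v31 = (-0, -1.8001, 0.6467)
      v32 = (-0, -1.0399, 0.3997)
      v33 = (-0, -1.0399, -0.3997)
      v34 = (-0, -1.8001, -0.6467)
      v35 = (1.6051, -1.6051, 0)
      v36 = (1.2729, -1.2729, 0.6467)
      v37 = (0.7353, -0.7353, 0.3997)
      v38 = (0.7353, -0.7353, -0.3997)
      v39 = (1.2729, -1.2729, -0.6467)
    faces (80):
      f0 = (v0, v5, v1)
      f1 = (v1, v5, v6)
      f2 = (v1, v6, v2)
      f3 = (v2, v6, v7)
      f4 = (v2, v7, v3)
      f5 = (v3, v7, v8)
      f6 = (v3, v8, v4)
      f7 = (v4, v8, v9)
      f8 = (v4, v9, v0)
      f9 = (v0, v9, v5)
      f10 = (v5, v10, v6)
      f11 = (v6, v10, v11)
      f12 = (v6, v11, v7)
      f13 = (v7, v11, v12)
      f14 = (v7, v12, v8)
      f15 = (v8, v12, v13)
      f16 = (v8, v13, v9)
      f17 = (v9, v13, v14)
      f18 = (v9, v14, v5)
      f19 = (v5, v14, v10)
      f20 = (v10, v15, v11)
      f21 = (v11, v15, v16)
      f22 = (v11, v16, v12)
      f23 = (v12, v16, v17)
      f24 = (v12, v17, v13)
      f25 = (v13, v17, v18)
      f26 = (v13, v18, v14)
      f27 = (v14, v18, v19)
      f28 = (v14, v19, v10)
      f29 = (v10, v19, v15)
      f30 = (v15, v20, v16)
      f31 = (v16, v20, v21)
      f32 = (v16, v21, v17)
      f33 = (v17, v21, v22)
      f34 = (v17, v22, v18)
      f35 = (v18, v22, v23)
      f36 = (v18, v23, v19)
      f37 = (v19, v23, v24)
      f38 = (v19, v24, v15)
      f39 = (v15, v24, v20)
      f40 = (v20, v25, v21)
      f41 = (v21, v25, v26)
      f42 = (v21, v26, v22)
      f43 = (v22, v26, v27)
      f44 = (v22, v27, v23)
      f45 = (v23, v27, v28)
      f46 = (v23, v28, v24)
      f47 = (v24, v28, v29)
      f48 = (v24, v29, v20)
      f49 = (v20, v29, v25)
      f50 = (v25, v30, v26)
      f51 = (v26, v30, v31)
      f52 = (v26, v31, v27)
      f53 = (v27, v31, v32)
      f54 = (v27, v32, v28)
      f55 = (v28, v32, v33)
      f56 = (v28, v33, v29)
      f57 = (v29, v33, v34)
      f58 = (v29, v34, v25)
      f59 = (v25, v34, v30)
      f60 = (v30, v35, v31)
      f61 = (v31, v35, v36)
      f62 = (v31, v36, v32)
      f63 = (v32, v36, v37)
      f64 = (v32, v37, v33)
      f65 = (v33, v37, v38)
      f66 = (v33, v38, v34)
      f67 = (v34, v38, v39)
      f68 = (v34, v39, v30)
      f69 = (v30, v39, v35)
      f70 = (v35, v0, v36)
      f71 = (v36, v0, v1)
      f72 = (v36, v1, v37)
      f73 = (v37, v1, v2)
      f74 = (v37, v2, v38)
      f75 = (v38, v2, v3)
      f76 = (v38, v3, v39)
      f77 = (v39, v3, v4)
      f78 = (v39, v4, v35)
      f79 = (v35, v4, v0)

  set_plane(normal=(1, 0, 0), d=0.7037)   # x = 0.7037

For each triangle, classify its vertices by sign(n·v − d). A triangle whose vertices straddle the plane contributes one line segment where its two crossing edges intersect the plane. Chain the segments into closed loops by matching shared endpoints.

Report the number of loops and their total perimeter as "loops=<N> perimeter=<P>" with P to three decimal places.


loops=2 perimeter=7.994

Straddling triangles (20 of 80):
  (v5,v10,v6) [+-+] → (0.7037, 1.9785, 0)–(0.7037, 1.71877, 0.357517)  len=0.4419
  (v6,v10,v11) [+--] → (0.7037, 1.71877, 0.357517)–(0.7037, 1.50865, 0.6467)  len=0.3575
  (v6,v11,v7) [+-+] → (0.7037, 1.50865, 0.6467)–(0.7037, 0.78106, 0.410315)  len=0.7650
  (v7,v11,v12) [+--] → (0.7037, 0.78106, 0.410315)–(0.7037, 0.74839, 0.3997)  len=0.0344
  (v7,v12,v8) [+-+] → (0.7037, 0.74839, 0.3997)–(0.7037, 0.74839, -0.365345)  len=0.7650
  (v8,v12,v13) [+--] → (0.7037, 0.74839, -0.365345)–(0.7037, 0.74839, -0.3997)  len=0.0344
  (v8,v13,v9) [+-+] → (0.7037, 0.74839, -0.3997)–(0.7037, 1.16871, -0.53625)  len=0.4419
  (v9,v13,v14) [+--] → (0.7037, 1.16871, -0.53625)–(0.7037, 1.50865, -0.6467)  len=0.3574
  (v9,v14,v5) [+-+] → (0.7037, 1.50865, -0.6467)–(0.7037, 1.71461, -0.363177)  len=0.3504
  (v5,v14,v10) [+--] → (0.7037, 1.71461, -0.363177)–(0.7037, 1.9785, 0)  len=0.4489
  (v30,v35,v31) [-+-] → (0.7037, -1.9785, 0)–(0.7037, -1.71461, 0.363177)  len=0.4489
  (v31,v35,v36) [-++] → (0.7037, -1.71461, 0.363177)–(0.7037, -1.50865, 0.6467)  len=0.3504
  (v31,v36,v32) [-+-] → (0.7037, -1.50865, 0.6467)–(0.7037, -1.16871, 0.53625)  len=0.3574
  (v32,v36,v37) [-++] → (0.7037, -1.16871, 0.53625)–(0.7037, -0.74839, 0.3997)  len=0.4419
  (v32,v37,v33) [-+-] → (0.7037, -0.74839, 0.3997)–(0.7037, -0.74839, 0.365345)  len=0.0344
  (v33,v37,v38) [-++] → (0.7037, -0.74839, 0.365345)–(0.7037, -0.74839, -0.3997)  len=0.7650
  (v33,v38,v34) [-+-] → (0.7037, -0.74839, -0.3997)–(0.7037, -0.78106, -0.410315)  len=0.0344
  (v34,v38,v39) [-++] → (0.7037, -0.78106, -0.410315)–(0.7037, -1.50865, -0.6467)  len=0.7650
  (v34,v39,v30) [-+-] → (0.7037, -1.50865, -0.6467)–(0.7037, -1.71877, -0.357517)  len=0.3575
  (v30,v39,v35) [-++] → (0.7037, -1.71877, -0.357517)–(0.7037, -1.9785, 0)  len=0.4419

Chained into 2 loop(s):
  loop 1: 10 segments, perimeter = 3.9969
  loop 2: 10 segments, perimeter = 3.9969
Total perimeter = 7.994


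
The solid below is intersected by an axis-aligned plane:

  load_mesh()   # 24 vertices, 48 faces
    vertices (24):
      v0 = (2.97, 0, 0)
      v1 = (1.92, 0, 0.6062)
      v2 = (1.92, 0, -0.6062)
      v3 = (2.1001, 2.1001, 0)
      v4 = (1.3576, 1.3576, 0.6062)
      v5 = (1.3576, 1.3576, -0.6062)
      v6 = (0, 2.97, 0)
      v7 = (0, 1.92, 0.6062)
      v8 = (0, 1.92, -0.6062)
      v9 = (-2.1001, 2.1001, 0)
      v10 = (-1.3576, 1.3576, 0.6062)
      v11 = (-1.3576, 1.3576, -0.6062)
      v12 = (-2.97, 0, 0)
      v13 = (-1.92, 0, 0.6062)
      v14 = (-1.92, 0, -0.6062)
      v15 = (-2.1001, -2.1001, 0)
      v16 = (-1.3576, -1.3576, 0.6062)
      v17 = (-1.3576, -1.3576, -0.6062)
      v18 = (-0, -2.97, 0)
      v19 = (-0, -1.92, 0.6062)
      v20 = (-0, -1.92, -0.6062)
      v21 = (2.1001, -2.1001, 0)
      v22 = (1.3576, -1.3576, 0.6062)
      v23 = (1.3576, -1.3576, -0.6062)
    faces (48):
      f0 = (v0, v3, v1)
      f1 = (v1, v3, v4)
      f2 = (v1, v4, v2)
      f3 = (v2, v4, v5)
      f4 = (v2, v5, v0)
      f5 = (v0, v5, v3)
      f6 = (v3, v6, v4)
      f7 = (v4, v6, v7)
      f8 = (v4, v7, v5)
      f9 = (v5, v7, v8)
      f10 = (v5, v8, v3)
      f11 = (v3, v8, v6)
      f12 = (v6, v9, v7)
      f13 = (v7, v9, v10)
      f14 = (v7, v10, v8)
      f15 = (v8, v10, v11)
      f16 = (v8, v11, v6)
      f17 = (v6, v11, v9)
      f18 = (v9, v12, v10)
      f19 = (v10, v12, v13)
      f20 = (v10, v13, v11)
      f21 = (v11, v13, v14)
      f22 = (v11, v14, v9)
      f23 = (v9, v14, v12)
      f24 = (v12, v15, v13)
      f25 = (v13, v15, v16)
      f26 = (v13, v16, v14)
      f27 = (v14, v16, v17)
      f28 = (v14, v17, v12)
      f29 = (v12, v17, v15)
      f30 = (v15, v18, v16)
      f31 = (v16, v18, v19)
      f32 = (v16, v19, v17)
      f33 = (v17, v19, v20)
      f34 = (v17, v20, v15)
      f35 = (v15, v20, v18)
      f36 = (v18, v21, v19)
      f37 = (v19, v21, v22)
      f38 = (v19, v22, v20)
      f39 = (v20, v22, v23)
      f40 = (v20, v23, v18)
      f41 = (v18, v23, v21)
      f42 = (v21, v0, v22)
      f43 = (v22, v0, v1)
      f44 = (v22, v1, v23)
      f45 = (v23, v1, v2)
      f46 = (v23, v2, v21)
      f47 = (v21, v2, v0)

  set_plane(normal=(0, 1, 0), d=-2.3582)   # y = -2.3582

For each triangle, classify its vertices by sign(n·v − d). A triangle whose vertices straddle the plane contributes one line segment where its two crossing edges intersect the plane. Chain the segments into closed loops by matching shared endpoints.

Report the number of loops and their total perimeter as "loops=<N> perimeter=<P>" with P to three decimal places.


loops=1 perimeter=6.075

Straddling triangles (6 of 48):
  (v15,v18,v16) [+-+] → (-1.477, -2.3582, 0)–(-0.51512, -2.3582, 0.230013)  len=0.9890
  (v16,v18,v19) [+-+] → (-0.51512, -2.3582, 0.230013)–(0, -2.3582, 0.353213)  len=0.5296
  (v15,v20,v18) [++-] → (0, -2.3582, -0.353213)–(-1.477, -2.3582, 0)  len=1.5186
  (v18,v21,v19) [-++] → (1.477, -2.3582, 0)–(0, -2.3582, 0.353213)  len=1.5186
  (v20,v23,v18) [++-] → (0.51512, -2.3582, -0.230013)–(0, -2.3582, -0.353213)  len=0.5296
  (v18,v23,v21) [-++] → (0.51512, -2.3582, -0.230013)–(1.477, -2.3582, 0)  len=0.9890

Chained into 1 loop(s):
  loop 1: 6 segments, perimeter = 6.0746
Total perimeter = 6.075


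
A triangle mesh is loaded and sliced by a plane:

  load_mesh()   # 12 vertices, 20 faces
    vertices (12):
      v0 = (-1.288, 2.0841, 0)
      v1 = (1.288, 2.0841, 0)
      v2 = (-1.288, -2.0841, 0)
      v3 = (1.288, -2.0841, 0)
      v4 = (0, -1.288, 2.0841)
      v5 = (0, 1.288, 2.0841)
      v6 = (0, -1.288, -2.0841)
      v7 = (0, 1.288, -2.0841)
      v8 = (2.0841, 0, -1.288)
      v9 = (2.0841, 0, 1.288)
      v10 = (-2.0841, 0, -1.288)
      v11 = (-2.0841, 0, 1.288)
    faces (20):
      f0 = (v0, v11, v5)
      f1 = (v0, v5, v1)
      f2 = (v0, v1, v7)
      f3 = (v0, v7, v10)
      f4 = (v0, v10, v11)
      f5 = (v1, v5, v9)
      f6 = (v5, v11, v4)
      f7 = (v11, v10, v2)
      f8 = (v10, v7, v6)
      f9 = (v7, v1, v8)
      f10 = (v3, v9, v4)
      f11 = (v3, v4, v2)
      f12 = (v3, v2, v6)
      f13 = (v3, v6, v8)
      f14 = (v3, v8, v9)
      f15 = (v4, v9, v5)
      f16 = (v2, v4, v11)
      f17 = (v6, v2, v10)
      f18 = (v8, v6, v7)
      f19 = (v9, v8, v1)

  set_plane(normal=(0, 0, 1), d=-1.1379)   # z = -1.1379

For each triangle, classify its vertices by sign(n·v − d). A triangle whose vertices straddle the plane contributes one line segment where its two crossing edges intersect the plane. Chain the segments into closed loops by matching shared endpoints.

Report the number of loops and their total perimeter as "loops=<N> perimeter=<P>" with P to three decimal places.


loops=1 perimeter=11.336

Straddling triangles (10 of 20):
  (v0,v1,v7) [++-] → (0.584763, 1.64944, -1.1379)–(-0.584763, 1.64944, -1.1379)  len=1.1695
  (v0,v7,v10) [+--] → (-0.584763, 1.64944, -1.1379)–(-1.99132, 0.242875, -1.1379)  len=1.9892
  (v0,v10,v11) [+-+] → (-1.99132, 0.242875, -1.1379)–(-2.0841, 0, -1.1379)  len=0.2600
  (v11,v10,v2) [+-+] → (-2.0841, 0, -1.1379)–(-1.99132, -0.242875, -1.1379)  len=0.2600
  (v7,v1,v8) [-+-] → (0.584763, 1.64944, -1.1379)–(1.99132, 0.242875, -1.1379)  len=1.9892
  (v3,v2,v6) [++-] → (-0.584763, -1.64944, -1.1379)–(0.584763, -1.64944, -1.1379)  len=1.1695
  (v3,v6,v8) [+--] → (0.584763, -1.64944, -1.1379)–(1.99132, -0.242875, -1.1379)  len=1.9892
  (v3,v8,v9) [+-+] → (1.99132, -0.242875, -1.1379)–(2.0841, 0, -1.1379)  len=0.2600
  (v6,v2,v10) [-+-] → (-0.584763, -1.64944, -1.1379)–(-1.99132, -0.242875, -1.1379)  len=1.9892
  (v9,v8,v1) [+-+] → (2.0841, 0, -1.1379)–(1.99132, 0.242875, -1.1379)  len=0.2600

Chained into 1 loop(s):
  loop 1: 10 segments, perimeter = 11.3357
Total perimeter = 11.336


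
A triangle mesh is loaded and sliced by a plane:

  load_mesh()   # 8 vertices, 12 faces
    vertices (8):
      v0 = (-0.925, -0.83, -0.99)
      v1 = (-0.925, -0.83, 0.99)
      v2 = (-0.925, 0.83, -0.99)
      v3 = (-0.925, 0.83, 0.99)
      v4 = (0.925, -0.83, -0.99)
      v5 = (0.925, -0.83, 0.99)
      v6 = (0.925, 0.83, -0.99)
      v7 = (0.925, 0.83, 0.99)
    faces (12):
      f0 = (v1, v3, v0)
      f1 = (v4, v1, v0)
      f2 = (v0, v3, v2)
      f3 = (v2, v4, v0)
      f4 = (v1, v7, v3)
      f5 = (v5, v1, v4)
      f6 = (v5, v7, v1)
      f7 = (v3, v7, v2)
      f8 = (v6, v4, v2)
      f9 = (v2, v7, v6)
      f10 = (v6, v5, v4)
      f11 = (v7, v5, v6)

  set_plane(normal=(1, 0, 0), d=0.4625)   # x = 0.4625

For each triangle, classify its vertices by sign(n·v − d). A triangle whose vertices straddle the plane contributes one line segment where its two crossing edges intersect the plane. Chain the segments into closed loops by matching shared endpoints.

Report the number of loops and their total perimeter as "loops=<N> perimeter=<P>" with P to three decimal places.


loops=1 perimeter=7.280

Straddling triangles (8 of 12):
  (v4,v1,v0) [+--] → (0.4625, -0.83, -0.495)–(0.4625, -0.83, -0.99)  len=0.4950
  (v2,v4,v0) [-+-] → (0.4625, -0.415, -0.99)–(0.4625, -0.83, -0.99)  len=0.4150
  (v1,v7,v3) [-+-] → (0.4625, 0.415, 0.99)–(0.4625, 0.83, 0.99)  len=0.4150
  (v5,v1,v4) [+-+] → (0.4625, -0.83, 0.99)–(0.4625, -0.83, -0.495)  len=1.4850
  (v5,v7,v1) [++-] → (0.4625, 0.415, 0.99)–(0.4625, -0.83, 0.99)  len=1.2450
  (v3,v7,v2) [-+-] → (0.4625, 0.83, 0.99)–(0.4625, 0.83, 0.495)  len=0.4950
  (v6,v4,v2) [++-] → (0.4625, -0.415, -0.99)–(0.4625, 0.83, -0.99)  len=1.2450
  (v2,v7,v6) [-++] → (0.4625, 0.83, 0.495)–(0.4625, 0.83, -0.99)  len=1.4850

Chained into 1 loop(s):
  loop 1: 8 segments, perimeter = 7.2800
Total perimeter = 7.280


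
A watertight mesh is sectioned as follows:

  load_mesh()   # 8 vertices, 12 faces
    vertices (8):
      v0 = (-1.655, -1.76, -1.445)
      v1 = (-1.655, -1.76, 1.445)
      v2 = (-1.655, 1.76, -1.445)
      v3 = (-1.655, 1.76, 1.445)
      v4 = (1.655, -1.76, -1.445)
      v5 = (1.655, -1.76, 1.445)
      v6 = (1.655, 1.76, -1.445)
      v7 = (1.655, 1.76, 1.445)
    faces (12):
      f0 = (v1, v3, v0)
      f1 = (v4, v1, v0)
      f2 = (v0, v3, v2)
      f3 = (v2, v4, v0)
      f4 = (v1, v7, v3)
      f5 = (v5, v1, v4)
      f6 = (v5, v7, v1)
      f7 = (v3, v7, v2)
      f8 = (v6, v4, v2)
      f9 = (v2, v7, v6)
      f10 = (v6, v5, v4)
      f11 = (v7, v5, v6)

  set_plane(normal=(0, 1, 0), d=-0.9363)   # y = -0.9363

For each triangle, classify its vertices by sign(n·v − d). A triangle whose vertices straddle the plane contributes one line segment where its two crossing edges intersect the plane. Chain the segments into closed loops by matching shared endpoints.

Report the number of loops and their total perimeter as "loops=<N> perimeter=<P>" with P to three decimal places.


Straddling triangles (8 of 12):
  (v1,v3,v0) [-+-] → (-1.655, -0.9363, 1.445)–(-1.655, -0.9363, -0.768724)  len=2.2137
  (v0,v3,v2) [-++] → (-1.655, -0.9363, -0.768724)–(-1.655, -0.9363, -1.445)  len=0.6763
  (v2,v4,v0) [+--] → (0.880441, -0.9363, -1.445)–(-1.655, -0.9363, -1.445)  len=2.5354
  (v1,v7,v3) [-++] → (-0.880441, -0.9363, 1.445)–(-1.655, -0.9363, 1.445)  len=0.7746
  (v5,v7,v1) [-+-] → (1.655, -0.9363, 1.445)–(-0.880441, -0.9363, 1.445)  len=2.5354
  (v6,v4,v2) [+-+] → (1.655, -0.9363, -1.445)–(0.880441, -0.9363, -1.445)  len=0.7746
  (v6,v5,v4) [+--] → (1.655, -0.9363, 0.768724)–(1.655, -0.9363, -1.445)  len=2.2137
  (v7,v5,v6) [+-+] → (1.655, -0.9363, 1.445)–(1.655, -0.9363, 0.768724)  len=0.6763

Chained into 1 loop(s):
  loop 1: 8 segments, perimeter = 12.4000
Total perimeter = 12.400

loops=1 perimeter=12.400


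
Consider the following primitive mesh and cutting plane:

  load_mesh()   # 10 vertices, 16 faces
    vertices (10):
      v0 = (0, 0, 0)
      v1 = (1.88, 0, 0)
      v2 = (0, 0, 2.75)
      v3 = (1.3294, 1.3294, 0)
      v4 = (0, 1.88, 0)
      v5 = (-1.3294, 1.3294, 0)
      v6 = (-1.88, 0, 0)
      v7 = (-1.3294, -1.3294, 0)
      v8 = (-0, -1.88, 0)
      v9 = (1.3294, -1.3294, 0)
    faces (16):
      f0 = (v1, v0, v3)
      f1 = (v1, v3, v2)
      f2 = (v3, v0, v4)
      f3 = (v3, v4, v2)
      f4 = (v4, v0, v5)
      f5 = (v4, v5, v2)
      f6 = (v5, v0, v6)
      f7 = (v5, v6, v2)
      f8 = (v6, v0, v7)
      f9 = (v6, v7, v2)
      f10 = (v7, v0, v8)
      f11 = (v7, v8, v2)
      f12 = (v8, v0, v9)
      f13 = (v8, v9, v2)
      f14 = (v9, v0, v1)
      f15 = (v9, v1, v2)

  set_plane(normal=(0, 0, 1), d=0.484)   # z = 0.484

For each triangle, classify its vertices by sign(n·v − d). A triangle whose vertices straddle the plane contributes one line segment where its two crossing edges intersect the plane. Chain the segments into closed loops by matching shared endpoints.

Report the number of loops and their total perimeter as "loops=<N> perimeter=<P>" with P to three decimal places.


loops=1 perimeter=9.485

Straddling triangles (8 of 16):
  (v1,v3,v2) [--+] → (1.09543, 1.09543, 0.484)–(1.54912, 0, 0.484)  len=1.1857
  (v3,v4,v2) [--+] → (0, 1.54912, 0.484)–(1.09543, 1.09543, 0.484)  len=1.1857
  (v4,v5,v2) [--+] → (-1.09543, 1.09543, 0.484)–(0, 1.54912, 0.484)  len=1.1857
  (v5,v6,v2) [--+] → (-1.54912, 0, 0.484)–(-1.09543, 1.09543, 0.484)  len=1.1857
  (v6,v7,v2) [--+] → (-1.09543, -1.09543, 0.484)–(-1.54912, 0, 0.484)  len=1.1857
  (v7,v8,v2) [--+] → (0, -1.54912, 0.484)–(-1.09543, -1.09543, 0.484)  len=1.1857
  (v8,v9,v2) [--+] → (1.09543, -1.09543, 0.484)–(0, -1.54912, 0.484)  len=1.1857
  (v9,v1,v2) [--+] → (1.54912, 0, 0.484)–(1.09543, -1.09543, 0.484)  len=1.1857

Chained into 1 loop(s):
  loop 1: 8 segments, perimeter = 9.4853
Total perimeter = 9.485


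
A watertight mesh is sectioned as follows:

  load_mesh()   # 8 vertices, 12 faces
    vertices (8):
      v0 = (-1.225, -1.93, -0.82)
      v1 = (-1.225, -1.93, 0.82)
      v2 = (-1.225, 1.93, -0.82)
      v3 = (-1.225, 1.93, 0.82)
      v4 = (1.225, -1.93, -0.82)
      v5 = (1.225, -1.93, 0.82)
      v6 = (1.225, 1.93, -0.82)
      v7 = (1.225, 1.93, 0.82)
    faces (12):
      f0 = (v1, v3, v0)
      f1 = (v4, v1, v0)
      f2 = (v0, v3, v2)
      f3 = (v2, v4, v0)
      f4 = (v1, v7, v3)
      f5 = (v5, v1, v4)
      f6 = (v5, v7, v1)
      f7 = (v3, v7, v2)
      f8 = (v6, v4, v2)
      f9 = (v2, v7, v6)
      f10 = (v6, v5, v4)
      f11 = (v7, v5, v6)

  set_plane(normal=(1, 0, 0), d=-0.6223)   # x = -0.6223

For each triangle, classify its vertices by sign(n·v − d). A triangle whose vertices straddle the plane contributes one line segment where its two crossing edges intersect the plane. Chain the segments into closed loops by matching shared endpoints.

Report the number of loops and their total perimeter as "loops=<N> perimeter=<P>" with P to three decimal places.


loops=1 perimeter=11.000

Straddling triangles (8 of 12):
  (v4,v1,v0) [+--] → (-0.6223, -1.93, 0.41656)–(-0.6223, -1.93, -0.82)  len=1.2366
  (v2,v4,v0) [-+-] → (-0.6223, 0.98044, -0.82)–(-0.6223, -1.93, -0.82)  len=2.9104
  (v1,v7,v3) [-+-] → (-0.6223, -0.98044, 0.82)–(-0.6223, 1.93, 0.82)  len=2.9104
  (v5,v1,v4) [+-+] → (-0.6223, -1.93, 0.82)–(-0.6223, -1.93, 0.41656)  len=0.4034
  (v5,v7,v1) [++-] → (-0.6223, -0.98044, 0.82)–(-0.6223, -1.93, 0.82)  len=0.9496
  (v3,v7,v2) [-+-] → (-0.6223, 1.93, 0.82)–(-0.6223, 1.93, -0.41656)  len=1.2366
  (v6,v4,v2) [++-] → (-0.6223, 0.98044, -0.82)–(-0.6223, 1.93, -0.82)  len=0.9496
  (v2,v7,v6) [-++] → (-0.6223, 1.93, -0.41656)–(-0.6223, 1.93, -0.82)  len=0.4034

Chained into 1 loop(s):
  loop 1: 8 segments, perimeter = 11.0000
Total perimeter = 11.000
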